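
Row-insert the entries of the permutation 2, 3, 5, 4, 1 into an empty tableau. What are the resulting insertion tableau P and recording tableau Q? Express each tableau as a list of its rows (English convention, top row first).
P = [[1, 3, 4], [2], [5]], Q = [[1, 2, 3], [4], [5]]

Insert each entry of the permutation into P by Schensted row insertion, recording in Q the position of each new cell.

Insert 2: appended to row 1. P = [[2]].
Insert 3: appended to row 1. P = [[2, 3]].
Insert 5: appended to row 1. P = [[2, 3, 5]].
Insert 4: 4 bumps 5 from row 1; 5 starts row 2. P = [[2, 3, 4], [5]].
Insert 1: 1 bumps 2 from row 1; 2 bumps 5 from row 2; 5 starts row 3. P = [[1, 3, 4], [2], [5]].

So P = [[1, 3, 4], [2], [5]], Q = [[1, 2, 3], [4], [5]].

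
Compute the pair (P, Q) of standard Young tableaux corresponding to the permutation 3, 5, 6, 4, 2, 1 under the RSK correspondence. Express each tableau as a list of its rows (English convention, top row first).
Insert each entry of the permutation into P by Schensted row insertion, recording in Q the position of each new cell.

Insert 3: appended to row 1. P = [[3]], Q = [[1]].
Insert 5: appended to row 1. P = [[3, 5]], Q = [[1, 2]].
Insert 6: appended to row 1. P = [[3, 5, 6]], Q = [[1, 2, 3]].
Insert 4: 4 bumps 5 from row 1; 5 starts row 2. P = [[3, 4, 6], [5]], Q = [[1, 2, 3], [4]].
Insert 2: 2 bumps 3 from row 1; 3 bumps 5 from row 2; 5 starts row 3. P = [[2, 4, 6], [3], [5]], Q = [[1, 2, 3], [4], [5]].
Insert 1: 1 bumps 2 from row 1; 2 bumps 3 from row 2; 3 bumps 5 from row 3; 5 starts row 4. P = [[1, 4, 6], [2], [3], [5]], Q = [[1, 2, 3], [4], [5], [6]].

So P = [[1, 4, 6], [2], [3], [5]], Q = [[1, 2, 3], [4], [5], [6]].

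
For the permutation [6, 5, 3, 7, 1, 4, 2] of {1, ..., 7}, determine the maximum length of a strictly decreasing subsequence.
4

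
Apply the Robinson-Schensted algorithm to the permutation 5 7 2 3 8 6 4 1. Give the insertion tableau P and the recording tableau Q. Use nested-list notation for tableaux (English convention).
Insert each entry of the permutation into P by Schensted row insertion, recording in Q the position of each new cell.

Insert 5: appended to row 1. P = [[5]], Q = [[1]].
Insert 7: appended to row 1. P = [[5, 7]], Q = [[1, 2]].
Insert 2: 2 bumps 5 from row 1; 5 starts row 2. P = [[2, 7], [5]], Q = [[1, 2], [3]].
Insert 3: 3 bumps 7 from row 1; 7 appends to row 2. P = [[2, 3], [5, 7]], Q = [[1, 2], [3, 4]].
Insert 8: appended to row 1. P = [[2, 3, 8], [5, 7]], Q = [[1, 2, 5], [3, 4]].
Insert 6: 6 bumps 8 from row 1; 8 appends to row 2. P = [[2, 3, 6], [5, 7, 8]], Q = [[1, 2, 5], [3, 4, 6]].
Insert 4: 4 bumps 6 from row 1; 6 bumps 7 from row 2; 7 starts row 3. P = [[2, 3, 4], [5, 6, 8], [7]], Q = [[1, 2, 5], [3, 4, 6], [7]].
Insert 1: 1 bumps 2 from row 1; 2 bumps 5 from row 2; 5 bumps 7 from row 3; 7 starts row 4. P = [[1, 3, 4], [2, 6, 8], [5], [7]], Q = [[1, 2, 5], [3, 4, 6], [7], [8]].

So P = [[1, 3, 4], [2, 6, 8], [5], [7]], Q = [[1, 2, 5], [3, 4, 6], [7], [8]].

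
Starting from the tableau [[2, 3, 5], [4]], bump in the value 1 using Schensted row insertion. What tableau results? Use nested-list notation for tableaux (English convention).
[[1, 3, 5], [2], [4]]

In row 1, 1 replaces 2 (the leftmost entry greater than 1); 2 is bumped to row 2. In row 2, 2 replaces 4 (the leftmost entry greater than 2); 4 is bumped to row 3. 4 starts a new row 3. The new tableau is [[1, 3, 5], [2], [4]].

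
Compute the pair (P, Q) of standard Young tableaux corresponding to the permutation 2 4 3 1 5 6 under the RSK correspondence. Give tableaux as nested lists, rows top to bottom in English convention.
Insert each entry of the permutation into P by Schensted row insertion, recording in Q the position of each new cell.

Insert 2: appended to row 1. P = [[2]].
Insert 4: appended to row 1. P = [[2, 4]].
Insert 3: 3 bumps 4 from row 1; 4 starts row 2. P = [[2, 3], [4]].
Insert 1: 1 bumps 2 from row 1; 2 bumps 4 from row 2; 4 starts row 3. P = [[1, 3], [2], [4]].
Insert 5: appended to row 1. P = [[1, 3, 5], [2], [4]].
Insert 6: appended to row 1. P = [[1, 3, 5, 6], [2], [4]].

So P = [[1, 3, 5, 6], [2], [4]], Q = [[1, 2, 5, 6], [3], [4]].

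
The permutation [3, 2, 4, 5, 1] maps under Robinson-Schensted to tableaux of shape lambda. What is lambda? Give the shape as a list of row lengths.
[3, 1, 1]

Row-insert each entry into an empty tableau.

After inserting 3: P = [[3]].
After inserting 2: P = [[2], [3]].
After inserting 4: P = [[2, 4], [3]].
After inserting 5: P = [[2, 4, 5], [3]].
After inserting 1: P = [[1, 4, 5], [2], [3]].

The final insertion tableau P = [[1, 4, 5], [2], [3]] has shape [3, 1, 1].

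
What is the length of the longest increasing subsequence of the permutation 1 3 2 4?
3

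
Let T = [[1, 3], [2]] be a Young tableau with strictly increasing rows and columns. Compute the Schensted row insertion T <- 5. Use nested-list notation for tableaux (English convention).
5 is larger than every entry of row 1, so it is appended to row 1. The new tableau is [[1, 3, 5], [2]].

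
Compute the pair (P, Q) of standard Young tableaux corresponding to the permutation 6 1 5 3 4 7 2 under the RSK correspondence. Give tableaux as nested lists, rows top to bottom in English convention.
Insert each entry of the permutation into P by Schensted row insertion, recording in Q the position of each new cell.

Insert 6: appended to row 1. P = [[6]].
Insert 1: 1 bumps 6 from row 1; 6 starts row 2. P = [[1], [6]].
Insert 5: appended to row 1. P = [[1, 5], [6]].
Insert 3: 3 bumps 5 from row 1; 5 bumps 6 from row 2; 6 starts row 3. P = [[1, 3], [5], [6]].
Insert 4: appended to row 1. P = [[1, 3, 4], [5], [6]].
Insert 7: appended to row 1. P = [[1, 3, 4, 7], [5], [6]].
Insert 2: 2 bumps 3 from row 1; 3 bumps 5 from row 2; 5 bumps 6 from row 3; 6 starts row 4. P = [[1, 2, 4, 7], [3], [5], [6]].

So P = [[1, 2, 4, 7], [3], [5], [6]], Q = [[1, 3, 5, 6], [2], [4], [7]].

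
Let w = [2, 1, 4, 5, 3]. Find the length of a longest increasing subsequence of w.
3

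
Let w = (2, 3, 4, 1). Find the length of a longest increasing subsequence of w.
3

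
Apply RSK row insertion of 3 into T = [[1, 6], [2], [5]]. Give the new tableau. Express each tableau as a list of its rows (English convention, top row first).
In row 1, 3 replaces 6 (the leftmost entry greater than 3); 6 is bumped to row 2. 6 is appended to row 2. The new tableau is [[1, 3], [2, 6], [5]].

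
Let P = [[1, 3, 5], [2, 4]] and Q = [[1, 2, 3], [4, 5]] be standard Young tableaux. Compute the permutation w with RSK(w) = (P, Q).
2 4 5 1 3

Reverse the RSK construction: for i from n down to 1, find the cell of Q containing i, remove the entry at that cell from P, and reverse-bump it up through P; the value ejected from row 1 is w(i).

Step i=5: Q has 5 at row 2, column 2; remove 4 from row 2 of P and reverse-bump: 4 enters row 1 and ejects 3. So w(5) = 3. P is now [[1, 4, 5], [2]].
Step i=4: Q has 4 at row 2, column 1; remove 2 from row 2 of P and reverse-bump: 2 enters row 1 and ejects 1. So w(4) = 1. P is now [[2, 4, 5]].
Step i=3: Q has 3 at row 1, column 3; remove that cell from P, ejecting 5. So w(3) = 5. P is now [[2, 4]].
Step i=2: Q has 2 at row 1, column 2; remove that cell from P, ejecting 4. So w(2) = 4. P is now [[2]].
Step i=1: Q has 1 at row 1, column 1; remove that cell from P, ejecting 2. So w(1) = 2. P is now [].

So w = 2 4 5 1 3.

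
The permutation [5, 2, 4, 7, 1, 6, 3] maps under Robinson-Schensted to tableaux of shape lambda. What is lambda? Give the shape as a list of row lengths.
[3, 2, 2]

RSK row insertion gives P = [[1, 3, 6], [2, 4], [5, 7]], which has shape [3, 2, 2].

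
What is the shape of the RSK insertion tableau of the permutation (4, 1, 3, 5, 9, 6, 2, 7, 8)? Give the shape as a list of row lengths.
Row-insert each entry into an empty tableau.

After inserting 4: P = [[4]].
After inserting 1: P = [[1], [4]].
After inserting 3: P = [[1, 3], [4]].
After inserting 5: P = [[1, 3, 5], [4]].
After inserting 9: P = [[1, 3, 5, 9], [4]].
After inserting 6: P = [[1, 3, 5, 6], [4, 9]].
After inserting 2: P = [[1, 2, 5, 6], [3, 9], [4]].
After inserting 7: P = [[1, 2, 5, 6, 7], [3, 9], [4]].
After inserting 8: P = [[1, 2, 5, 6, 7, 8], [3, 9], [4]].

The final insertion tableau P = [[1, 2, 5, 6, 7, 8], [3, 9], [4]] has shape [6, 2, 1].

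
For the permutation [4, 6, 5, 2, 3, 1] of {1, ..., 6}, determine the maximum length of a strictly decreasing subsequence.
4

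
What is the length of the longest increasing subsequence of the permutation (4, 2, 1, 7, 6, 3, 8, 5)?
3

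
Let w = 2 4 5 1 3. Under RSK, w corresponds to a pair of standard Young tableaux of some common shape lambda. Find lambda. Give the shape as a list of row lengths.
Row-insert each entry into an empty tableau.

After inserting 2: P = [[2]].
After inserting 4: P = [[2, 4]].
After inserting 5: P = [[2, 4, 5]].
After inserting 1: P = [[1, 4, 5], [2]].
After inserting 3: P = [[1, 3, 5], [2, 4]].

The final insertion tableau P = [[1, 3, 5], [2, 4]] has shape [3, 2].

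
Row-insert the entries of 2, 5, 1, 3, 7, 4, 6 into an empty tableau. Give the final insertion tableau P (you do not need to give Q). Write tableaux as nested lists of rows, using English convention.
P = [[1, 3, 4, 6], [2, 5, 7]]

Insert 2: appended to row 1. P = [[2]].
Insert 5: appended to row 1. P = [[2, 5]].
Insert 1: 1 bumps 2 from row 1; 2 starts row 2. P = [[1, 5], [2]].
Insert 3: 3 bumps 5 from row 1; 5 appends to row 2. P = [[1, 3], [2, 5]].
Insert 7: appended to row 1. P = [[1, 3, 7], [2, 5]].
Insert 4: 4 bumps 7 from row 1; 7 appends to row 2. P = [[1, 3, 4], [2, 5, 7]].
Insert 6: appended to row 1. P = [[1, 3, 4, 6], [2, 5, 7]].

So P = [[1, 3, 4, 6], [2, 5, 7]].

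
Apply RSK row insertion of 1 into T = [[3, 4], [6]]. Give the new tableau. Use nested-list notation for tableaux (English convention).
In row 1, 1 replaces 3 (the leftmost entry greater than 1); 3 is bumped to row 2. In row 2, 3 replaces 6 (the leftmost entry greater than 3); 6 is bumped to row 3. 6 starts a new row 3. The new tableau is [[1, 4], [3], [6]].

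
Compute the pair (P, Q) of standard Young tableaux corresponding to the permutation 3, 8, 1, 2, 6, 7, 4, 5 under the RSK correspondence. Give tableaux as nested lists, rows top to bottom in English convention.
Insert each entry of the permutation into P by Schensted row insertion, recording in Q the position of each new cell.

Insert 3: appended to row 1. P = [[3]].
Insert 8: appended to row 1. P = [[3, 8]].
Insert 1: 1 bumps 3 from row 1; 3 starts row 2. P = [[1, 8], [3]].
Insert 2: 2 bumps 8 from row 1; 8 appends to row 2. P = [[1, 2], [3, 8]].
Insert 6: appended to row 1. P = [[1, 2, 6], [3, 8]].
Insert 7: appended to row 1. P = [[1, 2, 6, 7], [3, 8]].
Insert 4: 4 bumps 6 from row 1; 6 bumps 8 from row 2; 8 starts row 3. P = [[1, 2, 4, 7], [3, 6], [8]].
Insert 5: 5 bumps 7 from row 1; 7 appends to row 2. P = [[1, 2, 4, 5], [3, 6, 7], [8]].

So P = [[1, 2, 4, 5], [3, 6, 7], [8]], Q = [[1, 2, 5, 6], [3, 4, 8], [7]].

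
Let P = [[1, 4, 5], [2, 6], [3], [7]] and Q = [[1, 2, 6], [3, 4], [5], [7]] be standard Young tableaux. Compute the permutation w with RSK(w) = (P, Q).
3 7 2 6 4 5 1

Reverse RSK: for i = n, n-1, ..., 1, locate i in Q, remove the corresponding corner cell from P, and reverse-bump its entry up through P; the value ejected from row 1 is w(i).

So w = 3 7 2 6 4 5 1.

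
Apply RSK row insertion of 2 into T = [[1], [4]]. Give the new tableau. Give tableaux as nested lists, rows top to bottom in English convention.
[[1, 2], [4]]

2 is larger than every entry of row 1, so it is appended to row 1. The new tableau is [[1, 2], [4]].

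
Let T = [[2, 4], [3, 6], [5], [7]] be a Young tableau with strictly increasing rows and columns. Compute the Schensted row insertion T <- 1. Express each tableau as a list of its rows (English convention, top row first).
In row 1, 1 replaces 2 (the leftmost entry greater than 1); 2 is bumped to row 2. In row 2, 2 replaces 3 (the leftmost entry greater than 2); 3 is bumped to row 3. In row 3, 3 replaces 5 (the leftmost entry greater than 3); 5 is bumped to row 4. In row 4, 5 replaces 7 (the leftmost entry greater than 5); 7 is bumped to row 5. 7 starts a new row 5. The new tableau is [[1, 4], [2, 6], [3], [5], [7]].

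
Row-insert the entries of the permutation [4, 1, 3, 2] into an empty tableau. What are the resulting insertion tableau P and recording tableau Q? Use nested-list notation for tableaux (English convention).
Insert each entry of the permutation into P by Schensted row insertion, recording in Q the position of each new cell.

Insert 4: appended to row 1. P = [[4]].
Insert 1: 1 bumps 4 from row 1; 4 starts row 2. P = [[1], [4]].
Insert 3: appended to row 1. P = [[1, 3], [4]].
Insert 2: 2 bumps 3 from row 1; 3 bumps 4 from row 2; 4 starts row 3. P = [[1, 2], [3], [4]].

So P = [[1, 2], [3], [4]], Q = [[1, 3], [2], [4]].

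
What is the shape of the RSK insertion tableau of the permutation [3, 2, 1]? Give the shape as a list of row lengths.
Row-insert each entry into an empty tableau.

After inserting 3: P = [[3]].
After inserting 2: P = [[2], [3]].
After inserting 1: P = [[1], [2], [3]].

The final insertion tableau P = [[1], [2], [3]] has shape [1, 1, 1].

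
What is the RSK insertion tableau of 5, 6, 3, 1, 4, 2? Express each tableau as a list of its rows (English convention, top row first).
P = [[1, 2], [3, 4], [5, 6]]

Insert 5: appended to row 1. P = [[5]].
Insert 6: appended to row 1. P = [[5, 6]].
Insert 3: 3 bumps 5 from row 1; 5 starts row 2. P = [[3, 6], [5]].
Insert 1: 1 bumps 3 from row 1; 3 bumps 5 from row 2; 5 starts row 3. P = [[1, 6], [3], [5]].
Insert 4: 4 bumps 6 from row 1; 6 appends to row 2. P = [[1, 4], [3, 6], [5]].
Insert 2: 2 bumps 4 from row 1; 4 bumps 6 from row 2; 6 appends to row 3. P = [[1, 2], [3, 4], [5, 6]].

So P = [[1, 2], [3, 4], [5, 6]].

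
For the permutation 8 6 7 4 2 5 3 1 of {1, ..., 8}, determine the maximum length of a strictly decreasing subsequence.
5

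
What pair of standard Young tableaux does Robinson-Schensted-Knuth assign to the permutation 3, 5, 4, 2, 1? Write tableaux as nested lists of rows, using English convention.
Insert each entry of the permutation into P by Schensted row insertion, recording in Q the position of each new cell.

Insert 3: appended to row 1. P = [[3]].
Insert 5: appended to row 1. P = [[3, 5]].
Insert 4: 4 bumps 5 from row 1; 5 starts row 2. P = [[3, 4], [5]].
Insert 2: 2 bumps 3 from row 1; 3 bumps 5 from row 2; 5 starts row 3. P = [[2, 4], [3], [5]].
Insert 1: 1 bumps 2 from row 1; 2 bumps 3 from row 2; 3 bumps 5 from row 3; 5 starts row 4. P = [[1, 4], [2], [3], [5]].

So P = [[1, 4], [2], [3], [5]], Q = [[1, 2], [3], [4], [5]].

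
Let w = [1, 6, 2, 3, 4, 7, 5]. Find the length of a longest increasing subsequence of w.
5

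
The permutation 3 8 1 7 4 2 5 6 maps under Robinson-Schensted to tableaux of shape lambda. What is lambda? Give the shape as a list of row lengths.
[4, 2, 1, 1]

Row-insert each entry into an empty tableau.

After inserting 3: P = [[3]].
After inserting 8: P = [[3, 8]].
After inserting 1: P = [[1, 8], [3]].
After inserting 7: P = [[1, 7], [3, 8]].
After inserting 4: P = [[1, 4], [3, 7], [8]].
After inserting 2: P = [[1, 2], [3, 4], [7], [8]].
After inserting 5: P = [[1, 2, 5], [3, 4], [7], [8]].
After inserting 6: P = [[1, 2, 5, 6], [3, 4], [7], [8]].

The final insertion tableau P = [[1, 2, 5, 6], [3, 4], [7], [8]] has shape [4, 2, 1, 1].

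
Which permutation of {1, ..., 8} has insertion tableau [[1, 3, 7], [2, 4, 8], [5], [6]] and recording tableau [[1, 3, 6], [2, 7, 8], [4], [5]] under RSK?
Reverse the RSK construction: for i from n down to 1, find the cell of Q containing i, remove the entry at that cell from P, and reverse-bump it up through P; the value ejected from row 1 is w(i).

Step i=8: Q has 8 at row 2, column 3; remove 8 from row 2 of P and reverse-bump: 8 enters row 1 and ejects 7. So w(8) = 7. P is now [[1, 3, 8], [2, 4], [5], [6]].
Step i=7: Q has 7 at row 2, column 2; remove 4 from row 2 of P and reverse-bump: 4 enters row 1 and ejects 3. So w(7) = 3. P is now [[1, 4, 8], [2], [5], [6]].
Step i=6: Q has 6 at row 1, column 3; remove that cell from P, ejecting 8. So w(6) = 8. P is now [[1, 4], [2], [5], [6]].
Step i=5: Q has 5 at row 4, column 1; remove 6 from row 4 of P and reverse-bump: 6 enters row 3 and ejects 5; 5 enters row 2 and ejects 2; 2 enters row 1 and ejects 1. So w(5) = 1. P is now [[2, 4], [5], [6]].
Step i=4: Q has 4 at row 3, column 1; remove 6 from row 3 of P and reverse-bump: 6 enters row 2 and ejects 5; 5 enters row 1 and ejects 4. So w(4) = 4. P is now [[2, 5], [6]].
Step i=3: Q has 3 at row 1, column 2; remove that cell from P, ejecting 5. So w(3) = 5. P is now [[2], [6]].
Step i=2: Q has 2 at row 2, column 1; remove 6 from row 2 of P and reverse-bump: 6 enters row 1 and ejects 2. So w(2) = 2. P is now [[6]].
Step i=1: Q has 1 at row 1, column 1; remove that cell from P, ejecting 6. So w(1) = 6. P is now [].

So w = 6 2 5 4 1 8 3 7.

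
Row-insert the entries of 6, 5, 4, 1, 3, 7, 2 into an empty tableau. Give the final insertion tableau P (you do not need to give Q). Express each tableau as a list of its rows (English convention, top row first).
Insert 6: appended to row 1. P = [[6]].
Insert 5: 5 bumps 6 from row 1; 6 starts row 2. P = [[5], [6]].
Insert 4: 4 bumps 5 from row 1; 5 bumps 6 from row 2; 6 starts row 3. P = [[4], [5], [6]].
Insert 1: 1 bumps 4 from row 1; 4 bumps 5 from row 2; 5 bumps 6 from row 3; 6 starts row 4. P = [[1], [4], [5], [6]].
Insert 3: appended to row 1. P = [[1, 3], [4], [5], [6]].
Insert 7: appended to row 1. P = [[1, 3, 7], [4], [5], [6]].
Insert 2: 2 bumps 3 from row 1; 3 bumps 4 from row 2; 4 bumps 5 from row 3; 5 bumps 6 from row 4; 6 starts row 5. P = [[1, 2, 7], [3], [4], [5], [6]].

So P = [[1, 2, 7], [3], [4], [5], [6]].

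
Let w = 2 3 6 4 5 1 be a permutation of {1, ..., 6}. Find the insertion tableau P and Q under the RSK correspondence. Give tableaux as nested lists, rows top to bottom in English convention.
P = [[1, 3, 4, 5], [2], [6]], Q = [[1, 2, 3, 5], [4], [6]]

Insert each entry of the permutation into P by Schensted row insertion, recording in Q the position of each new cell.

Insert 2: appended to row 1. P = [[2]], Q = [[1]].
Insert 3: appended to row 1. P = [[2, 3]], Q = [[1, 2]].
Insert 6: appended to row 1. P = [[2, 3, 6]], Q = [[1, 2, 3]].
Insert 4: 4 bumps 6 from row 1; 6 starts row 2. P = [[2, 3, 4], [6]], Q = [[1, 2, 3], [4]].
Insert 5: appended to row 1. P = [[2, 3, 4, 5], [6]], Q = [[1, 2, 3, 5], [4]].
Insert 1: 1 bumps 2 from row 1; 2 bumps 6 from row 2; 6 starts row 3. P = [[1, 3, 4, 5], [2], [6]], Q = [[1, 2, 3, 5], [4], [6]].

So P = [[1, 3, 4, 5], [2], [6]], Q = [[1, 2, 3, 5], [4], [6]].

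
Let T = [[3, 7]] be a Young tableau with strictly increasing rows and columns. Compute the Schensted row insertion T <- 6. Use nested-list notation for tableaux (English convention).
In row 1, 6 replaces 7 (the leftmost entry greater than 6); 7 is bumped to row 2. 7 starts a new row 2. The new tableau is [[3, 6], [7]].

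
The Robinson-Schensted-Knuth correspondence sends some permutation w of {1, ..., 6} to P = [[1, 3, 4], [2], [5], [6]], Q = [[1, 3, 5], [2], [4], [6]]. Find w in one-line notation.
Reverse the RSK construction: for i from n down to 1, find the cell of Q containing i, remove the entry at that cell from P, and reverse-bump it up through P; the value ejected from row 1 is w(i).

Step i=6: Q has 6 at row 4, column 1; remove 6 from row 4 of P and reverse-bump: 6 enters row 3 and ejects 5; 5 enters row 2 and ejects 2; 2 enters row 1 and ejects 1. So w(6) = 1. P is now [[2, 3, 4], [5], [6]].
Step i=5: Q has 5 at row 1, column 3; remove that cell from P, ejecting 4. So w(5) = 4. P is now [[2, 3], [5], [6]].
Step i=4: Q has 4 at row 3, column 1; remove 6 from row 3 of P and reverse-bump: 6 enters row 2 and ejects 5; 5 enters row 1 and ejects 3. So w(4) = 3. P is now [[2, 5], [6]].
Step i=3: Q has 3 at row 1, column 2; remove that cell from P, ejecting 5. So w(3) = 5. P is now [[2], [6]].
Step i=2: Q has 2 at row 2, column 1; remove 6 from row 2 of P and reverse-bump: 6 enters row 1 and ejects 2. So w(2) = 2. P is now [[6]].
Step i=1: Q has 1 at row 1, column 1; remove that cell from P, ejecting 6. So w(1) = 6. P is now [].

So w = 6 2 5 3 4 1.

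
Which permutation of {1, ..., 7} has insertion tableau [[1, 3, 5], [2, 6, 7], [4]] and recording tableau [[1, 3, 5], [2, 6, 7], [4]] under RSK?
Reverse the RSK construction: for i from n down to 1, find the cell of Q containing i, remove the entry at that cell from P, and reverse-bump it up through P; the value ejected from row 1 is w(i).

Step i=7: Q has 7 at row 2, column 3; remove 7 from row 2 of P and reverse-bump: 7 enters row 1 and ejects 5. So w(7) = 5. P is now [[1, 3, 7], [2, 6], [4]].
Step i=6: Q has 6 at row 2, column 2; remove 6 from row 2 of P and reverse-bump: 6 enters row 1 and ejects 3. So w(6) = 3. P is now [[1, 6, 7], [2], [4]].
Step i=5: Q has 5 at row 1, column 3; remove that cell from P, ejecting 7. So w(5) = 7. P is now [[1, 6], [2], [4]].
Step i=4: Q has 4 at row 3, column 1; remove 4 from row 3 of P and reverse-bump: 4 enters row 2 and ejects 2; 2 enters row 1 and ejects 1. So w(4) = 1. P is now [[2, 6], [4]].
Step i=3: Q has 3 at row 1, column 2; remove that cell from P, ejecting 6. So w(3) = 6. P is now [[2], [4]].
Step i=2: Q has 2 at row 2, column 1; remove 4 from row 2 of P and reverse-bump: 4 enters row 1 and ejects 2. So w(2) = 2. P is now [[4]].
Step i=1: Q has 1 at row 1, column 1; remove that cell from P, ejecting 4. So w(1) = 4. P is now [].

So w = 4 2 6 1 7 3 5.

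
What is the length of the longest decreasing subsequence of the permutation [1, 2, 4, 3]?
2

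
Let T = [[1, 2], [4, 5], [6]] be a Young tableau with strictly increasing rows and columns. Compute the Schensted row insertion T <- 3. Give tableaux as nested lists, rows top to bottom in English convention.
3 is larger than every entry of row 1, so it is appended to row 1. The new tableau is [[1, 2, 3], [4, 5], [6]].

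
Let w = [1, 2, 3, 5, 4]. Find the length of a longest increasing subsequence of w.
4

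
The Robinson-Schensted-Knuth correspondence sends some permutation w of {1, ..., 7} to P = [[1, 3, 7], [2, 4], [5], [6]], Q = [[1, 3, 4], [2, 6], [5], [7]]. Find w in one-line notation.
6 2 5 7 1 4 3

Reverse RSK: for i = n, n-1, ..., 1, locate i in Q, remove the corresponding corner cell from P, and reverse-bump its entry up through P; the value ejected from row 1 is w(i).

So w = 6 2 5 7 1 4 3.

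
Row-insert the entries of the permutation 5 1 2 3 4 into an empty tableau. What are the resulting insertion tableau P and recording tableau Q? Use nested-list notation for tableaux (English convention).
Insert each entry of the permutation into P by Schensted row insertion, recording in Q the position of each new cell.

Insert 5: appended to row 1. P = [[5]].
Insert 1: 1 bumps 5 from row 1; 5 starts row 2. P = [[1], [5]].
Insert 2: appended to row 1. P = [[1, 2], [5]].
Insert 3: appended to row 1. P = [[1, 2, 3], [5]].
Insert 4: appended to row 1. P = [[1, 2, 3, 4], [5]].

So P = [[1, 2, 3, 4], [5]], Q = [[1, 3, 4, 5], [2]].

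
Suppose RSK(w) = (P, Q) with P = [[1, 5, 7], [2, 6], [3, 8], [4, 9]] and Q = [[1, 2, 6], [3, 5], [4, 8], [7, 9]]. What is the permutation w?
Reverse the RSK construction: for i from n down to 1, find the cell of Q containing i, remove the entry at that cell from P, and reverse-bump it up through P; the value ejected from row 1 is w(i).

Step i=9: Q has 9 at row 4, column 2; remove 9 from row 4 of P and reverse-bump: 9 enters row 3 and ejects 8; 8 enters row 2 and ejects 6; 6 enters row 1 and ejects 5. So w(9) = 5. P is now [[1, 6, 7], [2, 8], [3, 9], [4]].
Step i=8: Q has 8 at row 3, column 2; remove 9 from row 3 of P and reverse-bump: 9 enters row 2 and ejects 8; 8 enters row 1 and ejects 7. So w(8) = 7. P is now [[1, 6, 8], [2, 9], [3], [4]].
Step i=7: Q has 7 at row 4, column 1; remove 4 from row 4 of P and reverse-bump: 4 enters row 3 and ejects 3; 3 enters row 2 and ejects 2; 2 enters row 1 and ejects 1. So w(7) = 1. P is now [[2, 6, 8], [3, 9], [4]].
Step i=6: Q has 6 at row 1, column 3; remove that cell from P, ejecting 8. So w(6) = 8. P is now [[2, 6], [3, 9], [4]].
Step i=5: Q has 5 at row 2, column 2; remove 9 from row 2 of P and reverse-bump: 9 enters row 1 and ejects 6. So w(5) = 6. P is now [[2, 9], [3], [4]].
Step i=4: Q has 4 at row 3, column 1; remove 4 from row 3 of P and reverse-bump: 4 enters row 2 and ejects 3; 3 enters row 1 and ejects 2. So w(4) = 2. P is now [[3, 9], [4]].
Step i=3: Q has 3 at row 2, column 1; remove 4 from row 2 of P and reverse-bump: 4 enters row 1 and ejects 3. So w(3) = 3. P is now [[4, 9]].
Step i=2: Q has 2 at row 1, column 2; remove that cell from P, ejecting 9. So w(2) = 9. P is now [[4]].
Step i=1: Q has 1 at row 1, column 1; remove that cell from P, ejecting 4. So w(1) = 4. P is now [].

So w = 4 9 3 2 6 8 1 7 5.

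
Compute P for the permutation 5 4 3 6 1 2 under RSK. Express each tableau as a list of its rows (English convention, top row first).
Insert 5: appended to row 1. P = [[5]].
Insert 4: 4 bumps 5 from row 1; 5 starts row 2. P = [[4], [5]].
Insert 3: 3 bumps 4 from row 1; 4 bumps 5 from row 2; 5 starts row 3. P = [[3], [4], [5]].
Insert 6: appended to row 1. P = [[3, 6], [4], [5]].
Insert 1: 1 bumps 3 from row 1; 3 bumps 4 from row 2; 4 bumps 5 from row 3; 5 starts row 4. P = [[1, 6], [3], [4], [5]].
Insert 2: 2 bumps 6 from row 1; 6 appends to row 2. P = [[1, 2], [3, 6], [4], [5]].

So P = [[1, 2], [3, 6], [4], [5]].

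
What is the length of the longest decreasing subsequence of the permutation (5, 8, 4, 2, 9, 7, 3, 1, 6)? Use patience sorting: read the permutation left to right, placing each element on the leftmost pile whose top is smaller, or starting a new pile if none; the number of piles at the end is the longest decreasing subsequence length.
4

5: new pile. tops = [5]
8: onto pile 1 (replacing 5). tops = [8]
4: new pile. tops = [8, 4]
2: new pile. tops = [8, 4, 2]
9: onto pile 1 (replacing 8). tops = [9, 4, 2]
7: onto pile 2 (replacing 4). tops = [9, 7, 2]
3: onto pile 3 (replacing 2). tops = [9, 7, 3]
1: new pile. tops = [9, 7, 3, 1]
6: onto pile 3 (replacing 3). tops = [9, 7, 6, 1]

4 piles, so the longest decreasing subsequence has length 4.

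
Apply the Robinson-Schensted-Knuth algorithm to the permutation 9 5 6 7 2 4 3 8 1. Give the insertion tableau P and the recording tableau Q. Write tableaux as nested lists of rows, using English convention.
P = [[1, 3, 7, 8], [2, 6], [4], [5], [9]], Q = [[1, 3, 4, 8], [2, 6], [5], [7], [9]]

Insert each entry of the permutation into P by Schensted row insertion, recording in Q the position of each new cell.

Insert 9: appended to row 1. P = [[9]].
Insert 5: 5 bumps 9 from row 1; 9 starts row 2. P = [[5], [9]].
Insert 6: appended to row 1. P = [[5, 6], [9]].
Insert 7: appended to row 1. P = [[5, 6, 7], [9]].
Insert 2: 2 bumps 5 from row 1; 5 bumps 9 from row 2; 9 starts row 3. P = [[2, 6, 7], [5], [9]].
Insert 4: 4 bumps 6 from row 1; 6 appends to row 2. P = [[2, 4, 7], [5, 6], [9]].
Insert 3: 3 bumps 4 from row 1; 4 bumps 5 from row 2; 5 bumps 9 from row 3; 9 starts row 4. P = [[2, 3, 7], [4, 6], [5], [9]].
Insert 8: appended to row 1. P = [[2, 3, 7, 8], [4, 6], [5], [9]].
Insert 1: 1 bumps 2 from row 1; 2 bumps 4 from row 2; 4 bumps 5 from row 3; 5 bumps 9 from row 4; 9 starts row 5. P = [[1, 3, 7, 8], [2, 6], [4], [5], [9]].

So P = [[1, 3, 7, 8], [2, 6], [4], [5], [9]], Q = [[1, 3, 4, 8], [2, 6], [5], [7], [9]].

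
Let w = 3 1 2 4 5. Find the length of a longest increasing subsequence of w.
4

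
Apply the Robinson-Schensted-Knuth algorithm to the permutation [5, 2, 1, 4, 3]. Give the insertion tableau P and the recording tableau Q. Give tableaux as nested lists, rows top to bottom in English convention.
Insert each entry of the permutation into P by Schensted row insertion, recording in Q the position of each new cell.

Insert 5: appended to row 1. P = [[5]], Q = [[1]].
Insert 2: 2 bumps 5 from row 1; 5 starts row 2. P = [[2], [5]], Q = [[1], [2]].
Insert 1: 1 bumps 2 from row 1; 2 bumps 5 from row 2; 5 starts row 3. P = [[1], [2], [5]], Q = [[1], [2], [3]].
Insert 4: appended to row 1. P = [[1, 4], [2], [5]], Q = [[1, 4], [2], [3]].
Insert 3: 3 bumps 4 from row 1; 4 appends to row 2. P = [[1, 3], [2, 4], [5]], Q = [[1, 4], [2, 5], [3]].

So P = [[1, 3], [2, 4], [5]], Q = [[1, 4], [2, 5], [3]].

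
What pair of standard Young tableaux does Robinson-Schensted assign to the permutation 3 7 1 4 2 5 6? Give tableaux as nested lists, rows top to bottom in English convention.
P = [[1, 2, 5, 6], [3, 4], [7]], Q = [[1, 2, 6, 7], [3, 4], [5]]

Insert each entry of the permutation into P by Schensted row insertion, recording in Q the position of each new cell.

After inserting 3: P = [[3]].
After inserting 7: P = [[3, 7]].
After inserting 1: P = [[1, 7], [3]].
After inserting 4: P = [[1, 4], [3, 7]].
After inserting 2: P = [[1, 2], [3, 4], [7]].
After inserting 5: P = [[1, 2, 5], [3, 4], [7]].
After inserting 6: P = [[1, 2, 5, 6], [3, 4], [7]].

So P = [[1, 2, 5, 6], [3, 4], [7]], Q = [[1, 2, 6, 7], [3, 4], [5]].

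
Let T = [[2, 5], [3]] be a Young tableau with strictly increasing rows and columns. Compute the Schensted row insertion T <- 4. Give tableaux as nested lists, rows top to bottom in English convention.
[[2, 4], [3, 5]]

In row 1, 4 replaces 5 (the leftmost entry greater than 4); 5 is bumped to row 2. 5 is appended to row 2. The new tableau is [[2, 4], [3, 5]].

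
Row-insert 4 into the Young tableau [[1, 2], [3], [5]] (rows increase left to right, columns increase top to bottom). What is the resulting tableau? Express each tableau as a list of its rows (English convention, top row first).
4 is larger than every entry of row 1, so it is appended to row 1. The new tableau is [[1, 2, 4], [3], [5]].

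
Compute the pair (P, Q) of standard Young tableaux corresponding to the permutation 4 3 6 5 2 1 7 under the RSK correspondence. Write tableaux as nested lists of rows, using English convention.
P = [[1, 5, 7], [2, 6], [3], [4]], Q = [[1, 3, 7], [2, 4], [5], [6]]

Insert each entry of the permutation into P by Schensted row insertion, recording in Q the position of each new cell.

Insert 4: appended to row 1. P = [[4]], Q = [[1]].
Insert 3: 3 bumps 4 from row 1; 4 starts row 2. P = [[3], [4]], Q = [[1], [2]].
Insert 6: appended to row 1. P = [[3, 6], [4]], Q = [[1, 3], [2]].
Insert 5: 5 bumps 6 from row 1; 6 appends to row 2. P = [[3, 5], [4, 6]], Q = [[1, 3], [2, 4]].
Insert 2: 2 bumps 3 from row 1; 3 bumps 4 from row 2; 4 starts row 3. P = [[2, 5], [3, 6], [4]], Q = [[1, 3], [2, 4], [5]].
Insert 1: 1 bumps 2 from row 1; 2 bumps 3 from row 2; 3 bumps 4 from row 3; 4 starts row 4. P = [[1, 5], [2, 6], [3], [4]], Q = [[1, 3], [2, 4], [5], [6]].
Insert 7: appended to row 1. P = [[1, 5, 7], [2, 6], [3], [4]], Q = [[1, 3, 7], [2, 4], [5], [6]].

So P = [[1, 5, 7], [2, 6], [3], [4]], Q = [[1, 3, 7], [2, 4], [5], [6]].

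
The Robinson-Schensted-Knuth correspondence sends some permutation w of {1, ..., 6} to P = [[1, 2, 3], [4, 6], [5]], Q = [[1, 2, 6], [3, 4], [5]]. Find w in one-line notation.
5 6 1 4 2 3

Reverse the RSK construction: for i from n down to 1, find the cell of Q containing i, remove the entry at that cell from P, and reverse-bump it up through P; the value ejected from row 1 is w(i).

Step i=6: Q has 6 at row 1, column 3; remove that cell from P, ejecting 3. So w(6) = 3. P is now [[1, 2], [4, 6], [5]].
Step i=5: Q has 5 at row 3, column 1; remove 5 from row 3 of P and reverse-bump: 5 enters row 2 and ejects 4; 4 enters row 1 and ejects 2. So w(5) = 2. P is now [[1, 4], [5, 6]].
Step i=4: Q has 4 at row 2, column 2; remove 6 from row 2 of P and reverse-bump: 6 enters row 1 and ejects 4. So w(4) = 4. P is now [[1, 6], [5]].
Step i=3: Q has 3 at row 2, column 1; remove 5 from row 2 of P and reverse-bump: 5 enters row 1 and ejects 1. So w(3) = 1. P is now [[5, 6]].
Step i=2: Q has 2 at row 1, column 2; remove that cell from P, ejecting 6. So w(2) = 6. P is now [[5]].
Step i=1: Q has 1 at row 1, column 1; remove that cell from P, ejecting 5. So w(1) = 5. P is now [].

So w = 5 6 1 4 2 3.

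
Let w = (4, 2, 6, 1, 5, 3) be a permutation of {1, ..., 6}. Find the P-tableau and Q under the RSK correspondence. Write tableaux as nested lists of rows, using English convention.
P = [[1, 3], [2, 5], [4, 6]], Q = [[1, 3], [2, 5], [4, 6]]

Insert each entry of the permutation into P by Schensted row insertion, recording in Q the position of each new cell.

Insert 4: appended to row 1. P = [[4]].
Insert 2: 2 bumps 4 from row 1; 4 starts row 2. P = [[2], [4]].
Insert 6: appended to row 1. P = [[2, 6], [4]].
Insert 1: 1 bumps 2 from row 1; 2 bumps 4 from row 2; 4 starts row 3. P = [[1, 6], [2], [4]].
Insert 5: 5 bumps 6 from row 1; 6 appends to row 2. P = [[1, 5], [2, 6], [4]].
Insert 3: 3 bumps 5 from row 1; 5 bumps 6 from row 2; 6 appends to row 3. P = [[1, 3], [2, 5], [4, 6]].

So P = [[1, 3], [2, 5], [4, 6]], Q = [[1, 3], [2, 5], [4, 6]].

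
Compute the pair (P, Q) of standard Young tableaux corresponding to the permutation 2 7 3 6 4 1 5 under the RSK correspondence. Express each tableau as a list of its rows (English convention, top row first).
Insert each entry of the permutation into P by Schensted row insertion, recording in Q the position of each new cell.

Insert 2: appended to row 1. P = [[2]].
Insert 7: appended to row 1. P = [[2, 7]].
Insert 3: 3 bumps 7 from row 1; 7 starts row 2. P = [[2, 3], [7]].
Insert 6: appended to row 1. P = [[2, 3, 6], [7]].
Insert 4: 4 bumps 6 from row 1; 6 bumps 7 from row 2; 7 starts row 3. P = [[2, 3, 4], [6], [7]].
Insert 1: 1 bumps 2 from row 1; 2 bumps 6 from row 2; 6 bumps 7 from row 3; 7 starts row 4. P = [[1, 3, 4], [2], [6], [7]].
Insert 5: appended to row 1. P = [[1, 3, 4, 5], [2], [6], [7]].

So P = [[1, 3, 4, 5], [2], [6], [7]], Q = [[1, 2, 4, 7], [3], [5], [6]].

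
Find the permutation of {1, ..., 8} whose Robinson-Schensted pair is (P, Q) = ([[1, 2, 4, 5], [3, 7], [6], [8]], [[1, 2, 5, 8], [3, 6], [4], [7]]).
1 8 6 3 7 4 2 5

Reverse the RSK construction: for i from n down to 1, find the cell of Q containing i, remove the entry at that cell from P, and reverse-bump it up through P; the value ejected from row 1 is w(i).

Step i=8: Q has 8 at row 1, column 4; remove that cell from P, ejecting 5. So w(8) = 5. P is now [[1, 2, 4], [3, 7], [6], [8]].
Step i=7: Q has 7 at row 4, column 1; remove 8 from row 4 of P and reverse-bump: 8 enters row 3 and ejects 6; 6 enters row 2 and ejects 3; 3 enters row 1 and ejects 2. So w(7) = 2. P is now [[1, 3, 4], [6, 7], [8]].
Step i=6: Q has 6 at row 2, column 2; remove 7 from row 2 of P and reverse-bump: 7 enters row 1 and ejects 4. So w(6) = 4. P is now [[1, 3, 7], [6], [8]].
Step i=5: Q has 5 at row 1, column 3; remove that cell from P, ejecting 7. So w(5) = 7. P is now [[1, 3], [6], [8]].
Step i=4: Q has 4 at row 3, column 1; remove 8 from row 3 of P and reverse-bump: 8 enters row 2 and ejects 6; 6 enters row 1 and ejects 3. So w(4) = 3. P is now [[1, 6], [8]].
Step i=3: Q has 3 at row 2, column 1; remove 8 from row 2 of P and reverse-bump: 8 enters row 1 and ejects 6. So w(3) = 6. P is now [[1, 8]].
Step i=2: Q has 2 at row 1, column 2; remove that cell from P, ejecting 8. So w(2) = 8. P is now [[1]].
Step i=1: Q has 1 at row 1, column 1; remove that cell from P, ejecting 1. So w(1) = 1. P is now [].

So w = 1 8 6 3 7 4 2 5.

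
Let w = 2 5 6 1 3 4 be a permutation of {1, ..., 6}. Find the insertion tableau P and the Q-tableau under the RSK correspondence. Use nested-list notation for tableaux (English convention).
P = [[1, 3, 4], [2, 5, 6]], Q = [[1, 2, 3], [4, 5, 6]]

Insert each entry of the permutation into P by Schensted row insertion, recording in Q the position of each new cell.

After inserting 2: P = [[2]].
After inserting 5: P = [[2, 5]].
After inserting 6: P = [[2, 5, 6]].
After inserting 1: P = [[1, 5, 6], [2]].
After inserting 3: P = [[1, 3, 6], [2, 5]].
After inserting 4: P = [[1, 3, 4], [2, 5, 6]].

So P = [[1, 3, 4], [2, 5, 6]], Q = [[1, 2, 3], [4, 5, 6]].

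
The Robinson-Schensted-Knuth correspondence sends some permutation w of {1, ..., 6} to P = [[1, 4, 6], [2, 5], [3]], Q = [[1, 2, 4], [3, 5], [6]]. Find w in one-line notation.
3 5 2 6 4 1

Reverse the RSK construction: for i from n down to 1, find the cell of Q containing i, remove the entry at that cell from P, and reverse-bump it up through P; the value ejected from row 1 is w(i).

Step i=6: Q has 6 at row 3, column 1; remove 3 from row 3 of P and reverse-bump: 3 enters row 2 and ejects 2; 2 enters row 1 and ejects 1. So w(6) = 1. P is now [[2, 4, 6], [3, 5]].
Step i=5: Q has 5 at row 2, column 2; remove 5 from row 2 of P and reverse-bump: 5 enters row 1 and ejects 4. So w(5) = 4. P is now [[2, 5, 6], [3]].
Step i=4: Q has 4 at row 1, column 3; remove that cell from P, ejecting 6. So w(4) = 6. P is now [[2, 5], [3]].
Step i=3: Q has 3 at row 2, column 1; remove 3 from row 2 of P and reverse-bump: 3 enters row 1 and ejects 2. So w(3) = 2. P is now [[3, 5]].
Step i=2: Q has 2 at row 1, column 2; remove that cell from P, ejecting 5. So w(2) = 5. P is now [[3]].
Step i=1: Q has 1 at row 1, column 1; remove that cell from P, ejecting 3. So w(1) = 3. P is now [].

So w = 3 5 2 6 4 1.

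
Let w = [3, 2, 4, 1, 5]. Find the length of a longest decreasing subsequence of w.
3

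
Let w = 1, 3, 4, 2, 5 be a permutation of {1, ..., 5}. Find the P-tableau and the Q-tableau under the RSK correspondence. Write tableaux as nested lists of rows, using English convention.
Insert each entry of the permutation into P by Schensted row insertion, recording in Q the position of each new cell.

After inserting 1: P = [[1]].
After inserting 3: P = [[1, 3]].
After inserting 4: P = [[1, 3, 4]].
After inserting 2: P = [[1, 2, 4], [3]].
After inserting 5: P = [[1, 2, 4, 5], [3]].

So P = [[1, 2, 4, 5], [3]], Q = [[1, 2, 3, 5], [4]].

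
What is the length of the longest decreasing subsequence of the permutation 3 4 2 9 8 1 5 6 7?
3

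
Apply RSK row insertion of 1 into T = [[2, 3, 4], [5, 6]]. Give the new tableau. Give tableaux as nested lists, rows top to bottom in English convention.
[[1, 3, 4], [2, 6], [5]]

In row 1, 1 replaces 2 (the leftmost entry greater than 1); 2 is bumped to row 2. In row 2, 2 replaces 5 (the leftmost entry greater than 2); 5 is bumped to row 3. 5 starts a new row 3. The new tableau is [[1, 3, 4], [2, 6], [5]].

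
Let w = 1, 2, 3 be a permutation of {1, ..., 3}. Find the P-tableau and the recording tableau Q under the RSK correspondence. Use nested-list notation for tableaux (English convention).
Insert each entry of the permutation into P by Schensted row insertion, recording in Q the position of each new cell.

After inserting 1: P = [[1]].
After inserting 2: P = [[1, 2]].
After inserting 3: P = [[1, 2, 3]].

So P = [[1, 2, 3]], Q = [[1, 2, 3]].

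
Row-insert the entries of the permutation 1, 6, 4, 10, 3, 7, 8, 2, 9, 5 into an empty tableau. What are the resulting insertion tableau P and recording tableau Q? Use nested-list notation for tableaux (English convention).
P = [[1, 2, 5, 8, 9], [3, 7], [4, 10], [6]], Q = [[1, 2, 4, 7, 9], [3, 6], [5, 10], [8]]

Insert each entry of the permutation into P by Schensted row insertion, recording in Q the position of each new cell.

After inserting 1: P = [[1]].
After inserting 6: P = [[1, 6]].
After inserting 4: P = [[1, 4], [6]].
After inserting 10: P = [[1, 4, 10], [6]].
After inserting 3: P = [[1, 3, 10], [4], [6]].
After inserting 7: P = [[1, 3, 7], [4, 10], [6]].
After inserting 8: P = [[1, 3, 7, 8], [4, 10], [6]].
After inserting 2: P = [[1, 2, 7, 8], [3, 10], [4], [6]].
After inserting 9: P = [[1, 2, 7, 8, 9], [3, 10], [4], [6]].
After inserting 5: P = [[1, 2, 5, 8, 9], [3, 7], [4, 10], [6]].

So P = [[1, 2, 5, 8, 9], [3, 7], [4, 10], [6]], Q = [[1, 2, 4, 7, 9], [3, 6], [5, 10], [8]].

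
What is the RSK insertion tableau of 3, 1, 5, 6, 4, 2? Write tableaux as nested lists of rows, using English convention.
After inserting 3: P = [[3]].
After inserting 1: P = [[1], [3]].
After inserting 5: P = [[1, 5], [3]].
After inserting 6: P = [[1, 5, 6], [3]].
After inserting 4: P = [[1, 4, 6], [3, 5]].
After inserting 2: P = [[1, 2, 6], [3, 4], [5]].

So P = [[1, 2, 6], [3, 4], [5]].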